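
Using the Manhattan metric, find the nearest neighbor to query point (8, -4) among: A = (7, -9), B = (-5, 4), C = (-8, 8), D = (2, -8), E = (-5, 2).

Distances: d(A) = 6, d(B) = 21, d(C) = 28, d(D) = 10, d(E) = 19. Nearest: A = (7, -9) with distance 6.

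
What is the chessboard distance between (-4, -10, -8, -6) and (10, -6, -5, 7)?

max(|x_i - y_i|) = max(|-4 - 10|, |-10 - (-6)|, |-8 - (-5)|, |-6 - 7|) = max(14, 4, 3, 13) = 14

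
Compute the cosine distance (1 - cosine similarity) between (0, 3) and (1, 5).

With u = (0, 3), v = (1, 5):
u·v = 0·1 + 3·5 = 0 + 15 = 15.
|u| = √(0² + 3²) = √9, |v| = √(1² + 5²) = √26, so |u||v| = √(9·26) = √234.
cos θ = (u·v)/(|u||v|) = 15/√234 ≈ 0.9806
Cosine distance = 1 - cos θ ≈ 1 - 0.9806 = 0.0194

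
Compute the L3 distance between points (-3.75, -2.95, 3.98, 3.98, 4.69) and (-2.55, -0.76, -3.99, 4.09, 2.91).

(Σ|x_i - y_i|^3)^(1/3) = (|-3.75 - (-2.55)|^3 + |-2.95 - (-0.76)|^3 + |3.98 - (-3.99)|^3 + |3.98 - 4.09|^3 + |4.69 - 2.91|^3)^(1/3)
= (1.2^3 + 2.19^3 + 7.97^3 + 0.11^3 + 1.78^3)^(1/3) ≈ (1.728 + 10.5035 + 506.2616 + 0.0013 + 5.6398)^(1/3) = (524.1342)^(1/3) ≈ 8.0627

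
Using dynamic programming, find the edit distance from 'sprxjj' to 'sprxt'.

Let D[i][j] be the edit distance between the first i characters of 'sprxjj' and the first j characters of 'sprxt', with D[i][0] = i, D[0][j] = j, and D[i][j] = D[i-1][j-1] if the characters match, else 1 + min(D[i-1][j], D[i][j-1], D[i-1][j-1]). Filling the table (rows: prefixes of 'sprxjj', columns: prefixes of 'sprxt'):
     ε  s  p  r  x  t
  ε  0  1  2  3  4  5
  s  1  0  1  2  3  4
  p  2  1  0  1  2  3
  r  3  2  1  0  1  2
  x  4  3  2  1  0  1
  j  5  4  3  2  1  1
  j  6  5  4  3  2  2
The bottom-right entry gives D[6][5] = 2, so no sequence of fewer than 2 edits works. Backtracking through the table gives one optimal edit sequence (2 edits):
  sprxjj → sprxj (del j @5)
  sprxj → sprxt (sub j→t @5)
Edit distance = 2.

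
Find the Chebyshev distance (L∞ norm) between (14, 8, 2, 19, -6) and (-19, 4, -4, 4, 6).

max(|x_i - y_i|) = max(|14 - (-19)|, |8 - 4|, |2 - (-4)|, |19 - 4|, |-6 - 6|) = max(33, 4, 6, 15, 12) = 33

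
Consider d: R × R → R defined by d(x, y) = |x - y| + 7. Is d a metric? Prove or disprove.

No. d fails identity of indiscernibles (specifically d(x,x) = 0): d(2, 2) = |2 - 2| + 7 = 0 + 7 = 7 ≠ 0.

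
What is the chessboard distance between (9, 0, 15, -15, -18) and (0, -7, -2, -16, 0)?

max(|x_i - y_i|) = max(|9 - 0|, |0 - (-7)|, |15 - (-2)|, |-15 - (-16)|, |-18 - 0|) = max(9, 7, 17, 1, 18) = 18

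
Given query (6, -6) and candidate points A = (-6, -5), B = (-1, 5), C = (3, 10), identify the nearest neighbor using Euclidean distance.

Distances: d(A) ≈ 12.0416, d(B) ≈ 13.0384, d(C) ≈ 16.2788. Nearest: A = (-6, -5) with distance 12.0416.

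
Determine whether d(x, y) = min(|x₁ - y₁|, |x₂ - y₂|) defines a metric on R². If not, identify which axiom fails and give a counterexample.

No. d fails identity of indiscernibles: take x = (3, 0) and y = (3, 7). Then d(x,y) = min(|3 - 3|, |0 - 7|) = min(0, 7) = 0, yet x ≠ y.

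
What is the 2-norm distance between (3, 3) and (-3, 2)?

(Σ|x_i - y_i|^2)^(1/2) = (|3 - (-3)|^2 + |3 - 2|^2)^(1/2)
= (6^2 + 1^2)^(1/2) = (36 + 1)^(1/2) = (37)^(1/2) ≈ 6.0828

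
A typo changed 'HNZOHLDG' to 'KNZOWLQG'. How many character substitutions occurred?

Differing positions: 1, 5, 7. Hamming distance = 3.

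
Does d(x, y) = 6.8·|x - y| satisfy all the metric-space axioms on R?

Yes. Since |x - y| is a metric on R and 6.8 > 0, the positive scalar multiple 6.8·|x - y| is also a metric: scaling by a positive constant preserves non-negativity, identity (d=0 ⟺ |x-y|=0 ⟺ x=y), symmetry, and the triangle inequality.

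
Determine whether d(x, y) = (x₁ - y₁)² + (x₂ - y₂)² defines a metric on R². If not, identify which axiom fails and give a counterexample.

No. The squared Euclidean distance fails the triangle inequality. Counterexample: x = (0, 0), y = (5, 1), z = (10, 2). d(x,z) = 10² + 2² = 104, but d(x,y) + d(y,z) = (5² + 1²) + (5² + 1²) = 26 + 26 = 52. Since 104 > 52, the triangle inequality is violated. (Note: √d, the ordinary Euclidean distance, IS a metric.)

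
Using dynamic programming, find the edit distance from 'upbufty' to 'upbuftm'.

Let D[i][j] be the edit distance between the first i characters of 'upbufty' and the first j characters of 'upbuftm', with D[i][0] = i, D[0][j] = j, and D[i][j] = D[i-1][j-1] if the characters match, else 1 + min(D[i-1][j], D[i][j-1], D[i-1][j-1]). Filling the table (rows: prefixes of 'upbufty', columns: prefixes of 'upbuftm'):
     ε  u  p  b  u  f  t  m
  ε  0  1  2  3  4  5  6  7
  u  1  0  1  2  3  4  5  6
  p  2  1  0  1  2  3  4  5
  b  3  2  1  0  1  2  3  4
  u  4  3  2  1  0  1  2  3
  f  5  4  3  2  1  0  1  2
  t  6  5  4  3  2  1  0  1
  y  7  6  5  4  3  2  1  1
The bottom-right entry gives D[7][7] = 1, so no sequence of fewer than 1 edit works. Backtracking through the table gives one optimal edit sequence (1 edit):
  upbufty → upbuftm (sub y→m @7)
Edit distance = 1.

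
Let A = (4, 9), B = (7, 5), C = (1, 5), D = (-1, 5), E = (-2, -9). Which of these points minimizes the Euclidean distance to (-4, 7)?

Distances: d(A) ≈ 8.2462, d(B) ≈ 11.1803, d(C) ≈ 5.3852, d(D) ≈ 3.6056, d(E) ≈ 16.1245. Nearest: D = (-1, 5) with distance 3.6056.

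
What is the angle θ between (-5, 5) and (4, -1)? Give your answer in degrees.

With u = (-5, 5), v = (4, -1):
u·v = (-5)·4 + 5·(-1) = (-20) + (-5) = -25.
|u| = √((-5)² + 5²) = √50, |v| = √(4² + (-1)²) = √17, so |u||v| = √(50·17) = √850.
cos θ = (u·v)/(|u||v|) = -25/√850 ≈ -0.857493
θ = arccos(-0.857493) ≈ 149.04°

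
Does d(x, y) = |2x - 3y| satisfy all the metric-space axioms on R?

No. d fails symmetry: d(7, 3) = |2·7 - 3·3| = |5| = 5, but d(3, 7) = |2·3 - 3·7| = |-15| = 15. Since 5 ≠ 15, d(x,y) ≠ d(y,x) in general.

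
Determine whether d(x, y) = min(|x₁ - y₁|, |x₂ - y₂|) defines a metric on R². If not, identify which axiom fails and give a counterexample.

No. d fails identity of indiscernibles: take x = (-2, 0) and y = (-2, 9). Then d(x,y) = min(|-2 - (-2)|, |0 - 9|) = min(0, 9) = 0, yet x ≠ y.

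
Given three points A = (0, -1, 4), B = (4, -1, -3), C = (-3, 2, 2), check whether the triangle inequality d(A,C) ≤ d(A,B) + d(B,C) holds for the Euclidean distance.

d(A,B) = √(4² + 0² + 7²) = √65 ≈ 8.0623, d(B,C) = √(7² + 3² + 5²) = √83 ≈ 9.1104, d(A,C) = √(3² + 3² + 2²) = √22 ≈ 4.6904.
d(A,C) ≈ 4.6904 ≤ 8.0623 + 9.1104 = 17.1727. Triangle inequality is satisfied.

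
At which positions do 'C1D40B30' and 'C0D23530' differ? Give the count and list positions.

Differing positions: 2, 4, 5, 6. Hamming distance = 4.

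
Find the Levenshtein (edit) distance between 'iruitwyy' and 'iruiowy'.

Let D[i][j] be the edit distance between the first i characters of 'iruitwyy' and the first j characters of 'iruiowy', with D[i][0] = i, D[0][j] = j, and D[i][j] = D[i-1][j-1] if the characters match, else 1 + min(D[i-1][j], D[i][j-1], D[i-1][j-1]). Filling the table (rows: prefixes of 'iruitwyy', columns: prefixes of 'iruiowy'):
     ε  i  r  u  i  o  w  y
  ε  0  1  2  3  4  5  6  7
  i  1  0  1  2  3  4  5  6
  r  2  1  0  1  2  3  4  5
  u  3  2  1  0  1  2  3  4
  i  4  3  2  1  0  1  2  3
  t  5  4  3  2  1  1  2  3
  w  6  5  4  3  2  2  1  2
  y  7  6  5  4  3  3  2  1
  y  8  7  6  5  4  4  3  2
The bottom-right entry gives D[8][7] = 2, so no sequence of fewer than 2 edits works. Backtracking through the table gives one optimal edit sequence (2 edits):
  iruitwyy → iruiowyy (sub t→o @5)
  iruiowyy → iruiowy (del y @7)
Edit distance = 2.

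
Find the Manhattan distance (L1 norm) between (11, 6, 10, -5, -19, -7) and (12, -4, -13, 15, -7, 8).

Σ|x_i - y_i| = |11 - 12| + |6 - (-4)| + |10 - (-13)| + |-5 - 15| + |-19 - (-7)| + |-7 - 8| = 1 + 10 + 23 + 20 + 12 + 15 = 81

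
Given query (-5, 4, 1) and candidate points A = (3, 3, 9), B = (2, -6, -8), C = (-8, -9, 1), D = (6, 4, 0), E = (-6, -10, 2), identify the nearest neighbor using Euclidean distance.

Distances: d(A) ≈ 11.3578, d(B) ≈ 15.1658, d(C) ≈ 13.3417, d(D) ≈ 11.0454, d(E) ≈ 14.0712. Nearest: D = (6, 4, 0) with distance 11.0454.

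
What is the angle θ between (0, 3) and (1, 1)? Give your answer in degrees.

With u = (0, 3), v = (1, 1):
u·v = 0·1 + 3·1 = 0 + 3 = 3.
|u| = √(0² + 3²) = √9, |v| = √(1² + 1²) = √2, so |u||v| = √(9·2) = √18.
cos θ = (u·v)/(|u||v|) = 3/√18 ≈ 0.707107
θ = arccos(0.707107) ≈ 45°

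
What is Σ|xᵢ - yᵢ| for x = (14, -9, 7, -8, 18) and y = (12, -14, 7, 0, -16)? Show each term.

Σ|x_i - y_i| = |14 - 12| + |-9 - (-14)| + |7 - 7| + |-8 - 0| + |18 - (-16)| = 2 + 5 + 0 + 8 + 34 = 49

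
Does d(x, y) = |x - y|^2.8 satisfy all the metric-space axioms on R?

No. d(x,y) = |x-y|^2.8 fails the triangle inequality since p = 2.8 > 1. Counterexample: x = 5, y = 11, z = 19. d(x,z) = |5 - 19|^2.8 = 14^2.8 ≈ 1618.6707, but d(x,y) + d(y,z) = 6^2.8 + 8^2.8 ≈ 150.9467 + 337.794 = 488.7407. Since 1618.6707 > 488.7407, the triangle inequality is violated.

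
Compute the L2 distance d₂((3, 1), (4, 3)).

√(Σ(x_i - y_i)²) = √((3 - 4)² + (1 - 3)²)
= √((-1)² + (-2)²) = √(1 + 4) = √5 ≈ 2.2361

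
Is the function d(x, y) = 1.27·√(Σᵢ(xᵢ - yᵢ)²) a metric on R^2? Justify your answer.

Yes. The L2 (Euclidean) norm induces a metric on R^2, and multiplying a metric by a positive constant 1.27 > 0 preserves all four axioms: non-negativity (1.27·||x-y|| ≥ 0), identity (1.27·||x-y|| = 0 ⟺ ||x-y|| = 0 ⟺ x = y), symmetry (||x-y|| = ||y-x||), and the triangle inequality (1.27·||x-z|| ≤ 1.27·||x-y|| + 1.27·||y-z||). So d is a metric.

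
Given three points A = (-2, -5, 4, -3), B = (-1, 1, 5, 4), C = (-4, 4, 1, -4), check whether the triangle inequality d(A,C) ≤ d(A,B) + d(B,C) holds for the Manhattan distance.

d(A,B) = 1 + 6 + 1 + 7 = 15, d(B,C) = 3 + 3 + 4 + 8 = 18, d(A,C) = 2 + 9 + 3 + 1 = 15.
d(A,C) = 15 ≤ 15 + 18 = 33. Triangle inequality is satisfied.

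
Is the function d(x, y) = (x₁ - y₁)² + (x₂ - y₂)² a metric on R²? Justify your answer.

No. The squared Euclidean distance fails the triangle inequality. Counterexample: x = (0, 0), y = (5, 4), z = (10, 8). d(x,z) = 10² + 8² = 164, but d(x,y) + d(y,z) = (5² + 4²) + (5² + 4²) = 41 + 41 = 82. Since 164 > 82, the triangle inequality is violated. (Note: √d, the ordinary Euclidean distance, IS a metric.)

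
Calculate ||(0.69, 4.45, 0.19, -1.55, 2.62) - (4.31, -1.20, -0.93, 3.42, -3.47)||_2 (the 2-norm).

(Σ|x_i - y_i|^2)^(1/2) = (|0.69 - 4.31|^2 + |4.45 - (-1.2)|^2 + |0.19 - (-0.93)|^2 + |-1.55 - 3.42|^2 + |2.62 - (-3.47)|^2)^(1/2)
= (3.62^2 + 5.65^2 + 1.12^2 + 4.97^2 + 6.09^2)^(1/2) = (13.1044 + 31.9225 + 1.2544 + 24.7009 + 37.0881)^(1/2) = (108.0703)^(1/2) ≈ 10.3957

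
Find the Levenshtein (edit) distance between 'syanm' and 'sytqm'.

Let D[i][j] be the edit distance between the first i characters of 'syanm' and the first j characters of 'sytqm', with D[i][0] = i, D[0][j] = j, and D[i][j] = D[i-1][j-1] if the characters match, else 1 + min(D[i-1][j], D[i][j-1], D[i-1][j-1]). Filling the table (rows: prefixes of 'syanm', columns: prefixes of 'sytqm'):
     ε  s  y  t  q  m
  ε  0  1  2  3  4  5
  s  1  0  1  2  3  4
  y  2  1  0  1  2  3
  a  3  2  1  1  2  3
  n  4  3  2  2  2  3
  m  5  4  3  3  3  2
The bottom-right entry gives D[5][5] = 2, so no sequence of fewer than 2 edits works. Backtracking through the table gives one optimal edit sequence (2 edits):
  syanm → sytnm (sub a→t @3)
  sytnm → sytqm (sub n→q @4)
Edit distance = 2.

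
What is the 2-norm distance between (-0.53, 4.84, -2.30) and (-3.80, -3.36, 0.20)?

(Σ|x_i - y_i|^2)^(1/2) = (|-0.53 - (-3.8)|^2 + |4.84 - (-3.36)|^2 + |-2.3 - 0.2|^2)^(1/2)
= (3.27^2 + 8.2^2 + 2.5^2)^(1/2) = (10.6929 + 67.24 + 6.25)^(1/2) = (84.1829)^(1/2) ≈ 9.1751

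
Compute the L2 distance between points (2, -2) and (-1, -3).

(Σ|x_i - y_i|^2)^(1/2) = (|2 - (-1)|^2 + |-2 - (-3)|^2)^(1/2)
= (3^2 + 1^2)^(1/2) = (9 + 1)^(1/2) = (10)^(1/2) ≈ 3.1623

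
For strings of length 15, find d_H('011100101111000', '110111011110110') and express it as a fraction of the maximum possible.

Differing positions: 1, 3, 5, 6, 7, 8, 12, 13, 14. Hamming distance = 9. The maximum possible Hamming distance for length-15 strings is 15, so d_H/15 = 9/15 = 0.6.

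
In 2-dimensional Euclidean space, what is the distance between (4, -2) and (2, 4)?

√(Σ(x_i - y_i)²) = √((4 - 2)² + (-2 - 4)²)
= √(2² + (-6)²) = √(4 + 36) = √40 ≈ 6.3246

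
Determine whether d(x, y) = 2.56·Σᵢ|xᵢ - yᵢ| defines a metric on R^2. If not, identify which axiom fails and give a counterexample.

Yes. The L1 (Manhattan) norm induces a metric on R^2, and multiplying a metric by a positive constant 2.56 > 0 preserves all four axioms: non-negativity (2.56·||x-y|| ≥ 0), identity (2.56·||x-y|| = 0 ⟺ ||x-y|| = 0 ⟺ x = y), symmetry (||x-y|| = ||y-x||), and the triangle inequality (2.56·||x-z|| ≤ 2.56·||x-y|| + 2.56·||y-z||). So d is a metric.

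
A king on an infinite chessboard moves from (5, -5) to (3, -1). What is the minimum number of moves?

max(|x_i - y_i|) = max(|5 - 3|, |-5 - (-1)|) = max(2, 4) = 4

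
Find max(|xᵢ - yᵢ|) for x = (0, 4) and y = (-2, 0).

max(|x_i - y_i|) = max(|0 - (-2)|, |4 - 0|) = max(2, 4) = 4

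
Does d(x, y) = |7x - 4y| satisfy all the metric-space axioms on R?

No. d fails symmetry: d(2, 4) = |7·2 - 4·4| = |-2| = 2, but d(4, 2) = |7·4 - 4·2| = |20| = 20. Since 2 ≠ 20, d(x,y) ≠ d(y,x) in general.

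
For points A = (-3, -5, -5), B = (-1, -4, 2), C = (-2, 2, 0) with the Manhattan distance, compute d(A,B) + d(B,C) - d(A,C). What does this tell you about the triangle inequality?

d(A,B) = 2 + 1 + 7 = 10, d(B,C) = 1 + 6 + 2 = 9, d(A,C) = 1 + 7 + 5 = 13.
d(A,B) + d(B,C) - d(A,C) = 10 + 9 - 13 = 19 - 13 = 6. This is ≥ 0, so the triangle inequality holds for these points.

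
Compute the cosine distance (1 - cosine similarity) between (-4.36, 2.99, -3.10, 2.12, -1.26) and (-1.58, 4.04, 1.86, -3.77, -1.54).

With u = (-4.36, 2.99, -3.10, 2.12, -1.26), v = (-1.58, 4.04, 1.86, -3.77, -1.54):
u·v = (-4.36)·(-1.58) + 2.99·4.04 + (-3.1)·1.86 + 2.12·(-3.77) + (-1.26)·(-1.54) = 6.8888 + 12.0796 + (-5.766) + (-7.9924) + 1.9404 = 7.1504.
|u| = √((-4.36)² + 2.99² + (-3.1)² + 2.12² + (-1.26)²) = √(19.0096 + 8.9401 + 9.61 + 4.4944 + 1.5876) = √43.6417, |v| = √((-1.58)² + 4.04² + 1.86² + (-3.77)² + (-1.54)²) = √(2.4964 + 16.3216 + 3.4596 + 14.2129 + 2.3716) = √38.8621.
cos θ = (u·v)/(|u||v|) = 7.1504/(√43.6417·√38.8621) ≈ 0.1736
Cosine distance = 1 - cos θ ≈ 1 - 0.1736 = 0.8264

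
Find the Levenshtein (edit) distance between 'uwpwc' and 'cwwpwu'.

Let D[i][j] be the edit distance between the first i characters of 'uwpwc' and the first j characters of 'cwwpwu', with D[i][0] = i, D[0][j] = j, and D[i][j] = D[i-1][j-1] if the characters match, else 1 + min(D[i-1][j], D[i][j-1], D[i-1][j-1]). Filling the table (rows: prefixes of 'uwpwc', columns: prefixes of 'cwwpwu'):
     ε  c  w  w  p  w  u
  ε  0  1  2  3  4  5  6
  u  1  1  2  3  4  5  5
  w  2  2  1  2  3  4  5
  p  3  3  2  2  2  3  4
  w  4  4  3  2  3  2  3
  c  5  4  4  3  3  3  3
The bottom-right entry gives D[5][6] = 3, so no sequence of fewer than 3 edits works. Backtracking through the table gives one optimal edit sequence (3 edits):
  uwpwc → cuwpwc (ins c @1)
  cuwpwc → cwwpwc (sub u→w @2)
  cwwpwc → cwwpwu (sub c→u @6)
Edit distance = 3.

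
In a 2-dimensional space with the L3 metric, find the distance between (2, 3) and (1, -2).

(Σ|x_i - y_i|^3)^(1/3) = (|2 - 1|^3 + |3 - (-2)|^3)^(1/3)
= (1^3 + 5^3)^(1/3) = (1 + 125)^(1/3) = (126)^(1/3) ≈ 5.0133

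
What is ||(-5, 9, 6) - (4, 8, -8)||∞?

max(|x_i - y_i|) = max(|-5 - 4|, |9 - 8|, |6 - (-8)|) = max(9, 1, 14) = 14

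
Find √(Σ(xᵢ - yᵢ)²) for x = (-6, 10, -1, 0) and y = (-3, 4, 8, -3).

√(Σ(x_i - y_i)²) = √((-6 - (-3))² + (10 - 4)² + (-1 - 8)² + (0 - (-3))²)
= √((-3)² + 6² + (-9)² + 3²) = √(9 + 36 + 81 + 9) = √135 ≈ 11.619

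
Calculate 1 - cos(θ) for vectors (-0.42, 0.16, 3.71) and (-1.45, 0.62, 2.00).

With u = (-0.42, 0.16, 3.71), v = (-1.45, 0.62, 2.00):
u·v = (-0.42)·(-1.45) + 0.16·0.62 + 3.71·2 = 0.609 + 0.0992 + 7.42 = 8.1282.
|u| = √((-0.42)² + 0.16² + 3.71²) = √(0.1764 + 0.0256 + 13.7641) = √13.9661, |v| = √((-1.45)² + 0.62² + 2²) = √(2.1025 + 0.3844 + 4) = √6.4869.
cos θ = (u·v)/(|u||v|) = 8.1282/(√13.9661·√6.4869) ≈ 0.854
Cosine distance = 1 - cos θ ≈ 1 - 0.854 = 0.146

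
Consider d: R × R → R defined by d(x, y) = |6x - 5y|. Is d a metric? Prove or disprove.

No. d fails symmetry: d(8, 9) = |6·8 - 5·9| = |3| = 3, but d(9, 8) = |6·9 - 5·8| = |14| = 14. Since 3 ≠ 14, d(x,y) ≠ d(y,x) in general.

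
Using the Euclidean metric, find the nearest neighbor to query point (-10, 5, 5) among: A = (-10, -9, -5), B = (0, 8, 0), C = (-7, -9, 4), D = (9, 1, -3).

Distances: d(A) ≈ 17.2047, d(B) ≈ 11.5758, d(C) ≈ 14.3527, d(D) = 21. Nearest: B = (0, 8, 0) with distance 11.5758.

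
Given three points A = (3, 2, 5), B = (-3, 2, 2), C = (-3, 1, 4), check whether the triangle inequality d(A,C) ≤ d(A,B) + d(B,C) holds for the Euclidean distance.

d(A,B) = √(6² + 0² + 3²) = √45 ≈ 6.7082, d(B,C) = √(0² + 1² + 2²) = √5 ≈ 2.2361, d(A,C) = √(6² + 1² + 1²) = √38 ≈ 6.1644.
d(A,C) ≈ 6.1644 ≤ 6.7082 + 2.2361 = 8.9443. Triangle inequality is satisfied.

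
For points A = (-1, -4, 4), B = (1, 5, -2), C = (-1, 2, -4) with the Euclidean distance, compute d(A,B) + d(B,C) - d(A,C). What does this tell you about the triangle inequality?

d(A,B) = √(2² + 9² + 6²) = √121 = 11, d(B,C) = √(2² + 3² + 2²) = √17 ≈ 4.1231, d(A,C) = √(0² + 6² + 8²) = √100 = 10.
d(A,B) + d(B,C) - d(A,C) = 11 + 4.1231 - 10 = 15.1231 - 10 = 5.1231 (to 4 decimal places). This is ≥ 0, so the triangle inequality holds for these points.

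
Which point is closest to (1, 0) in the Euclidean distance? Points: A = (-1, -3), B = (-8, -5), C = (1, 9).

Distances: d(A) ≈ 3.6056, d(B) ≈ 10.2956, d(C) = 9. Nearest: A = (-1, -3) with distance 3.6056.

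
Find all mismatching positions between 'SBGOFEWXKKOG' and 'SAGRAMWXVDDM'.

Differing positions: 2, 4, 5, 6, 9, 10, 11, 12. Hamming distance = 8.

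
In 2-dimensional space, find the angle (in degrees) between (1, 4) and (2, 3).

With u = (1, 4), v = (2, 3):
u·v = 1·2 + 4·3 = 2 + 12 = 14.
|u| = √(1² + 4²) = √17, |v| = √(2² + 3²) = √13, so |u||v| = √(17·13) = √221.
cos θ = (u·v)/(|u||v|) = 14/√221 ≈ 0.941742
θ = arccos(0.941742) ≈ 19.65°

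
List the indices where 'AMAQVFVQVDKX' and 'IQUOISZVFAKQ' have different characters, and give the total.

Differing positions: 1, 2, 3, 4, 5, 6, 7, 8, 9, 10, 12. Hamming distance = 11.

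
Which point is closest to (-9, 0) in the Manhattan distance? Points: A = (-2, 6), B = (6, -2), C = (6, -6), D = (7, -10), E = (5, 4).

Distances: d(A) = 13, d(B) = 17, d(C) = 21, d(D) = 26, d(E) = 18. Nearest: A = (-2, 6) with distance 13.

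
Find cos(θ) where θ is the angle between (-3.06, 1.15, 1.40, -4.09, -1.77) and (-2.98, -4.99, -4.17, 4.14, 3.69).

With u = (-3.06, 1.15, 1.40, -4.09, -1.77), v = (-2.98, -4.99, -4.17, 4.14, 3.69):
u·v = (-3.06)·(-2.98) + 1.15·(-4.99) + 1.4·(-4.17) + (-4.09)·4.14 + (-1.77)·3.69 = 9.1188 + (-5.7385) + (-5.838) + (-16.9326) + (-6.5313) = -25.9216.
|u| = √((-3.06)² + 1.15² + 1.4² + (-4.09)² + (-1.77)²) = √(9.3636 + 1.3225 + 1.96 + 16.7281 + 3.1329) = √32.5071, |v| = √((-2.98)² + (-4.99)² + (-4.17)² + 4.14² + 3.69²) = √(8.8804 + 24.9001 + 17.3889 + 17.1396 + 13.6161) = √81.9251.
cos θ = (u·v)/(|u||v|) = -25.9216/(√32.5071·√81.9251) ≈ -0.5023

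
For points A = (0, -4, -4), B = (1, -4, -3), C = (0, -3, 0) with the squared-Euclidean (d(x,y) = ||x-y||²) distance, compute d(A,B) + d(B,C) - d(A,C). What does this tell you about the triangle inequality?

d(A,B) = 1² + 0² + 1² = 2, d(B,C) = 1² + 1² + 3² = 11, d(A,C) = 0² + 1² + 4² = 17.
d(A,B) + d(B,C) - d(A,C) = 2 + 11 - 17 = 13 - 17 = -4. This is < 0, so the triangle inequality FAILS for these points (squared-Euclidean is not a metric).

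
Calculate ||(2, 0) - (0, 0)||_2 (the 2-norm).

(Σ|x_i - y_i|^2)^(1/2) = (|2 - 0|^2 + |0 - 0|^2)^(1/2)
= (2^2 + 0^2)^(1/2) = (4 + 0)^(1/2) = (4)^(1/2) = 2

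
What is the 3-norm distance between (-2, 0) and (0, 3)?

(Σ|x_i - y_i|^3)^(1/3) = (|-2 - 0|^3 + |0 - 3|^3)^(1/3)
= (2^3 + 3^3)^(1/3) = (8 + 27)^(1/3) = (35)^(1/3) ≈ 3.2711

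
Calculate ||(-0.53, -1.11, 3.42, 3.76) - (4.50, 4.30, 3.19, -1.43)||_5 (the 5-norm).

(Σ|x_i - y_i|^5)^(1/5) = (|-0.53 - 4.5|^5 + |-1.11 - 4.3|^5 + |3.42 - 3.19|^5 + |3.76 - (-1.43)|^5)^(1/5)
= (5.03^5 + 5.41^5 + 0.23^5 + 5.19^5)^(1/5) ≈ (3219.8818 + 4634.3233 + 0.0006 + 3765.6226)^(1/5) = (11619.8283)^(1/5) ≈ 6.5019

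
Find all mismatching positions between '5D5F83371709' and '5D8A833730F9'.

Differing positions: 3, 4, 9, 10, 11. Hamming distance = 5.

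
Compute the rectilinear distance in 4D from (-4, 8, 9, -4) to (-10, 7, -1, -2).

Σ|x_i - y_i| = |-4 - (-10)| + |8 - 7| + |9 - (-1)| + |-4 - (-2)| = 6 + 1 + 10 + 2 = 19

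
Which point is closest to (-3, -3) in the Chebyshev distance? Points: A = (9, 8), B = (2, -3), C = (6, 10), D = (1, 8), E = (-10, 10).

Distances: d(A) = 12, d(B) = 5, d(C) = 13, d(D) = 11, d(E) = 13. Nearest: B = (2, -3) with distance 5.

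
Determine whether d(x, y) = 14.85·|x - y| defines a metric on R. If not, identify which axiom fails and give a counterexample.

Yes. Since |x - y| is a metric on R and 14.85 > 0, the positive scalar multiple 14.85·|x - y| is also a metric: scaling by a positive constant preserves non-negativity, identity (d=0 ⟺ |x-y|=0 ⟺ x=y), symmetry, and the triangle inequality.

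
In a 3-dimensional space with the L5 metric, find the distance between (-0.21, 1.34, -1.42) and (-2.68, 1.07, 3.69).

(Σ|x_i - y_i|^5)^(1/5) = (|-0.21 - (-2.68)|^5 + |1.34 - 1.07|^5 + |-1.42 - 3.69|^5)^(1/5)
= (2.47^5 + 0.27^5 + 5.11^5)^(1/5) ≈ (91.9358 + 0.0014 + 3484.2114)^(1/5) = (3576.1486)^(1/5) ≈ 5.1367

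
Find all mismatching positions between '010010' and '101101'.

Differing positions: 1, 2, 3, 4, 5, 6. Hamming distance = 6.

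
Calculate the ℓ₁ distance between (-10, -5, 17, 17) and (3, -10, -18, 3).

Σ|x_i - y_i| = |-10 - 3| + |-5 - (-10)| + |17 - (-18)| + |17 - 3| = 13 + 5 + 35 + 14 = 67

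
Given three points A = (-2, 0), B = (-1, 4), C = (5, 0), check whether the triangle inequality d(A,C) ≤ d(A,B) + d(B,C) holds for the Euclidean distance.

d(A,B) = √(1² + 4²) = √17 ≈ 4.1231, d(B,C) = √(6² + 4²) = √52 ≈ 7.2111, d(A,C) = √(7² + 0²) = √49 = 7.
d(A,C) = 7 ≤ 4.1231 + 7.2111 = 11.3342. Triangle inequality is satisfied.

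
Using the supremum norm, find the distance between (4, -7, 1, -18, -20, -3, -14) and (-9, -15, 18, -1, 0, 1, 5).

max(|x_i - y_i|) = max(|4 - (-9)|, |-7 - (-15)|, |1 - 18|, |-18 - (-1)|, |-20 - 0|, |-3 - 1|, |-14 - 5|) = max(13, 8, 17, 17, 20, 4, 19) = 20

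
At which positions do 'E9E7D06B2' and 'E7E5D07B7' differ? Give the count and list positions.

Differing positions: 2, 4, 7, 9. Hamming distance = 4.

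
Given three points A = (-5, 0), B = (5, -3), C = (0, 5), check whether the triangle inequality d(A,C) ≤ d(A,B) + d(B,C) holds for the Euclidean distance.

d(A,B) = √(10² + 3²) = √109 ≈ 10.4403, d(B,C) = √(5² + 8²) = √89 ≈ 9.434, d(A,C) = √(5² + 5²) = √50 ≈ 7.0711.
d(A,C) ≈ 7.0711 ≤ 10.4403 + 9.434 = 19.8743. Triangle inequality is satisfied.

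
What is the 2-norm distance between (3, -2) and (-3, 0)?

(Σ|x_i - y_i|^2)^(1/2) = (|3 - (-3)|^2 + |-2 - 0|^2)^(1/2)
= (6^2 + 2^2)^(1/2) = (36 + 4)^(1/2) = (40)^(1/2) ≈ 6.3246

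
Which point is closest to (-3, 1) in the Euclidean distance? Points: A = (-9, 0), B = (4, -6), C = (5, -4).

Distances: d(A) ≈ 6.0828, d(B) ≈ 9.8995, d(C) ≈ 9.434. Nearest: A = (-9, 0) with distance 6.0828.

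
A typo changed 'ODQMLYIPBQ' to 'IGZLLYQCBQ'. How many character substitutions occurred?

Differing positions: 1, 2, 3, 4, 7, 8. Hamming distance = 6.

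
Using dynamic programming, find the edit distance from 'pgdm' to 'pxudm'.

Let D[i][j] be the edit distance between the first i characters of 'pgdm' and the first j characters of 'pxudm', with D[i][0] = i, D[0][j] = j, and D[i][j] = D[i-1][j-1] if the characters match, else 1 + min(D[i-1][j], D[i][j-1], D[i-1][j-1]). Filling the table (rows: prefixes of 'pgdm', columns: prefixes of 'pxudm'):
     ε  p  x  u  d  m
  ε  0  1  2  3  4  5
  p  1  0  1  2  3  4
  g  2  1  1  2  3  4
  d  3  2  2  2  2  3
  m  4  3  3  3  3  2
The bottom-right entry gives D[4][5] = 2, so no sequence of fewer than 2 edits works. Backtracking through the table gives one optimal edit sequence (2 edits):
  pgdm → pxgdm (ins x @2)
  pxgdm → pxudm (sub g→u @3)
Edit distance = 2.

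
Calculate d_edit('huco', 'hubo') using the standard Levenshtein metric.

Let D[i][j] be the edit distance between the first i characters of 'huco' and the first j characters of 'hubo', with D[i][0] = i, D[0][j] = j, and D[i][j] = D[i-1][j-1] if the characters match, else 1 + min(D[i-1][j], D[i][j-1], D[i-1][j-1]). Filling the table (rows: prefixes of 'huco', columns: prefixes of 'hubo'):
     ε  h  u  b  o
  ε  0  1  2  3  4
  h  1  0  1  2  3
  u  2  1  0  1  2
  c  3  2  1  1  2
  o  4  3  2  2  1
The bottom-right entry gives D[4][4] = 1, so no sequence of fewer than 1 edit works. Backtracking through the table gives one optimal edit sequence (1 edit):
  huco → hubo (sub c→b @3)
Edit distance = 1.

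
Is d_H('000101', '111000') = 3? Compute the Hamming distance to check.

Differing positions: 1, 2, 3, 4, 6. Hamming distance = 5, so the claim that d_H = 3 is false.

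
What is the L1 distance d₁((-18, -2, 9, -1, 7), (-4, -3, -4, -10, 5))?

Σ|x_i - y_i| = |-18 - (-4)| + |-2 - (-3)| + |9 - (-4)| + |-1 - (-10)| + |7 - 5| = 14 + 1 + 13 + 9 + 2 = 39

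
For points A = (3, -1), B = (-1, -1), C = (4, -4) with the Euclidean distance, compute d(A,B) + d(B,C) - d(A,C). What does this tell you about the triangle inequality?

d(A,B) = √(4² + 0²) = √16 = 4, d(B,C) = √(5² + 3²) = √34 ≈ 5.831, d(A,C) = √(1² + 3²) = √10 ≈ 3.1623.
d(A,B) + d(B,C) - d(A,C) = 4 + 5.831 - 3.1623 = 9.831 - 3.1623 = 6.6687 (to 4 decimal places). This is ≥ 0, so the triangle inequality holds for these points.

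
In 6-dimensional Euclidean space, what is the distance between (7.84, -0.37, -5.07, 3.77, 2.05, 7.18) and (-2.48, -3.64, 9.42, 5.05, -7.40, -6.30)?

√(Σ(x_i - y_i)²) = √((7.84 - (-2.48))² + (-0.37 - (-3.64))² + (-5.07 - 9.42)² + (3.77 - 5.05)² + (2.05 - (-7.4))² + (7.18 - (-6.3))²)
= √(10.32² + 3.27² + (-14.49)² + (-1.28)² + 9.45² + 13.48²) = √(106.5024 + 10.6929 + 209.9601 + 1.6384 + 89.3025 + 181.7104) = √599.8067 ≈ 24.491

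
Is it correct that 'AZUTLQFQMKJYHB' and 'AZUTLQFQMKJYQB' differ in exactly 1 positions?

Differing positions: 13. Hamming distance = 1, so the claim is true.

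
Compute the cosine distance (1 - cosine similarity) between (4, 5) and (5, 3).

With u = (4, 5), v = (5, 3):
u·v = 4·5 + 5·3 = 20 + 15 = 35.
|u| = √(4² + 5²) = √41, |v| = √(5² + 3²) = √34, so |u||v| = √(41·34) = √1394.
cos θ = (u·v)/(|u||v|) = 35/√1394 ≈ 0.9374
Cosine distance = 1 - cos θ ≈ 1 - 0.9374 = 0.0626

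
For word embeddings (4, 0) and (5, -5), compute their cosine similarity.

With u = (4, 0), v = (5, -5):
u·v = 4·5 + 0·(-5) = 20 + 0 = 20.
|u| = √(4² + 0²) = √16, |v| = √(5² + (-5)²) = √50, so |u||v| = √(16·50) = √800.
cos θ = (u·v)/(|u||v|) = 20/√800 ≈ 0.7071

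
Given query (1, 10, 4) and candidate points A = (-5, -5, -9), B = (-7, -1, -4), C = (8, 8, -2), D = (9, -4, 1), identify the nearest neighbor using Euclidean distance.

Distances: d(A) ≈ 20.7364, d(B) ≈ 15.7797, d(C) ≈ 9.434, d(D) ≈ 16.4012. Nearest: C = (8, 8, -2) with distance 9.434.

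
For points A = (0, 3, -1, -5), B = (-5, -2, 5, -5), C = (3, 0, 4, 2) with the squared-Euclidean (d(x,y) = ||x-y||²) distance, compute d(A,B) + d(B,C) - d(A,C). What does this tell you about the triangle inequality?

d(A,B) = 5² + 5² + 6² + 0² = 86, d(B,C) = 8² + 2² + 1² + 7² = 118, d(A,C) = 3² + 3² + 5² + 7² = 92.
d(A,B) + d(B,C) - d(A,C) = 86 + 118 - 92 = 204 - 92 = 112. This is ≥ 0, so the triangle inequality holds for these points.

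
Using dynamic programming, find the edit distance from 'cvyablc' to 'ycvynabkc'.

Let D[i][j] be the edit distance between the first i characters of 'cvyablc' and the first j characters of 'ycvynabkc', with D[i][0] = i, D[0][j] = j, and D[i][j] = D[i-1][j-1] if the characters match, else 1 + min(D[i-1][j], D[i][j-1], D[i-1][j-1]). Filling the table (rows: prefixes of 'cvyablc', columns: prefixes of 'ycvynabkc'):
     ε  y  c  v  y  n  a  b  k  c
  ε  0  1  2  3  4  5  6  7  8  9
  c  1  1  1  2  3  4  5  6  7  8
  v  2  2  2  1  2  3  4  5  6  7
  y  3  2  3  2  1  2  3  4  5  6
  a  4  3  3  3  2  2  2  3  4  5
  b  5  4  4  4  3  3  3  2  3  4
  l  6  5  5  5  4  4  4  3  3  4
  c  7  6  5  6  5  5  5  4  4  3
The bottom-right entry gives D[7][9] = 3, so no sequence of fewer than 3 edits works. Backtracking through the table gives one optimal edit sequence (3 edits):
  cvyablc → ycvyablc (ins y @1)
  ycvyablc → ycvynablc (ins n @5)
  ycvynablc → ycvynabkc (sub l→k @8)
Edit distance = 3.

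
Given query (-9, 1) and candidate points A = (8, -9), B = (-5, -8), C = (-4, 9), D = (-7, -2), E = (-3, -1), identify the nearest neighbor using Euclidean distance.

Distances: d(A) ≈ 19.7231, d(B) ≈ 9.8489, d(C) ≈ 9.434, d(D) ≈ 3.6056, d(E) ≈ 6.3246. Nearest: D = (-7, -2) with distance 3.6056.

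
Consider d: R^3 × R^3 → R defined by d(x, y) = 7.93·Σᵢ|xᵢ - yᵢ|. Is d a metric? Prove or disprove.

Yes. The L1 (Manhattan) norm induces a metric on R^3, and multiplying a metric by a positive constant 7.93 > 0 preserves all four axioms: non-negativity (7.93·||x-y|| ≥ 0), identity (7.93·||x-y|| = 0 ⟺ ||x-y|| = 0 ⟺ x = y), symmetry (||x-y|| = ||y-x||), and the triangle inequality (7.93·||x-z|| ≤ 7.93·||x-y|| + 7.93·||y-z||). So d is a metric.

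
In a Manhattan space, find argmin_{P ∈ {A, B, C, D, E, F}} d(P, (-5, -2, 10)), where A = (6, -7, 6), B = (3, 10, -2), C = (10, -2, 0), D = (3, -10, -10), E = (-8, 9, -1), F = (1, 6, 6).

Distances: d(A) = 20, d(B) = 32, d(C) = 25, d(D) = 36, d(E) = 25, d(F) = 18. Nearest: F = (1, 6, 6) with distance 18.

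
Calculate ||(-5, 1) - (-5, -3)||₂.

√(Σ(x_i - y_i)²) = √((-5 - (-5))² + (1 - (-3))²)
= √(0² + 4²) = √(0 + 16) = √16 = 4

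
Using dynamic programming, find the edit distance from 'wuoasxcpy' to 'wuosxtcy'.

Let D[i][j] be the edit distance between the first i characters of 'wuoasxcpy' and the first j characters of 'wuosxtcy', with D[i][0] = i, D[0][j] = j, and D[i][j] = D[i-1][j-1] if the characters match, else 1 + min(D[i-1][j], D[i][j-1], D[i-1][j-1]). Filling the table (rows: prefixes of 'wuoasxcpy', columns: prefixes of 'wuosxtcy'):
     ε  w  u  o  s  x  t  c  y
  ε  0  1  2  3  4  5  6  7  8
  w  1  0  1  2  3  4  5  6  7
  u  2  1  0  1  2  3  4  5  6
  o  3  2  1  0  1  2  3  4  5
  a  4  3  2  1  1  2  3  4  5
  s  5  4  3  2  1  2  3  4  5
  x  6  5  4  3  2  1  2  3  4
  c  7  6  5  4  3  2  2  2  3
  p  8  7  6  5  4  3  3  3  3
  y  9  8  7  6  5  4  4  4  3
The bottom-right entry gives D[9][8] = 3, so no sequence of fewer than 3 edits works. Backtracking through the table gives one optimal edit sequence (3 edits):
  wuoasxcpy → wuosxcpy (del a @4)
  wuosxcpy → wuosxtpy (sub c→t @6)
  wuosxtpy → wuosxtcy (sub p→c @7)
Edit distance = 3.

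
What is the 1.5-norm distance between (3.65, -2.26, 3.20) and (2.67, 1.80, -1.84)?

(Σ|x_i - y_i|^1.5)^(1/1.5) = (|3.65 - 2.67|^1.5 + |-2.26 - 1.8|^1.5 + |3.2 - (-1.84)|^1.5)^(1/1.5)
= (0.98^1.5 + 4.06^1.5 + 5.04^1.5)^(1/1.5) ≈ (0.9702 + 8.1807 + 11.3148)^(1/1.5) = (20.4657)^(1/1.5) ≈ 7.482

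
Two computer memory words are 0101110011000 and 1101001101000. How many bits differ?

Differing positions: 1, 5, 6, 7, 8, 9. Hamming distance = 6.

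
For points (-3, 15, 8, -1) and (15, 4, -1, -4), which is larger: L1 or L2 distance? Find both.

L1 = |-3 - 15| + |15 - 4| + |8 - (-1)| + |-1 - (-4)| = 18 + 11 + 9 + 3 = 41
L2 = √(18² + 11² + 9² + 3²) = √535 ≈ 23.1301
L1 ≥ L2 always (equality iff movement is along one axis); L1 > L2 here.
Ratio L1/L2 = 41/√535 ≈ 1.7726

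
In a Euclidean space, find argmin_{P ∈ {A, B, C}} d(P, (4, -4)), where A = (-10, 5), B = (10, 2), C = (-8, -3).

Distances: d(A) ≈ 16.6433, d(B) ≈ 8.4853, d(C) ≈ 12.0416. Nearest: B = (10, 2) with distance 8.4853.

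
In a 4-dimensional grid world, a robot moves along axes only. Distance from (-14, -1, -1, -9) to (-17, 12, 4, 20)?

Σ|x_i - y_i| = |-14 - (-17)| + |-1 - 12| + |-1 - 4| + |-9 - 20| = 3 + 13 + 5 + 29 = 50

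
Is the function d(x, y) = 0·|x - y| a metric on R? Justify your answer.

No. With c = 0, d(x,y) = 0 for all x, y. This fails identity of indiscernibles: d(4, 10) = 0 but 4 ≠ 10.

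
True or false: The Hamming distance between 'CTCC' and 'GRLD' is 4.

Differing positions: 1, 2, 3, 4. Hamming distance = 4, so the claim is true.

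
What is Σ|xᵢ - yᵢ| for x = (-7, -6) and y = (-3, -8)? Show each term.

Σ|x_i - y_i| = |-7 - (-3)| + |-6 - (-8)| = 4 + 2 = 6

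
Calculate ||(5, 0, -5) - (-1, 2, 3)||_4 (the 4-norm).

(Σ|x_i - y_i|^4)^(1/4) = (|5 - (-1)|^4 + |0 - 2|^4 + |-5 - 3|^4)^(1/4)
= (6^4 + 2^4 + 8^4)^(1/4) = (1296 + 16 + 4096)^(1/4) = (5408)^(1/4) ≈ 8.5755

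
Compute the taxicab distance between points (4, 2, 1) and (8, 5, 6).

Σ|x_i - y_i| = |4 - 8| + |2 - 5| + |1 - 6| = 4 + 3 + 5 = 12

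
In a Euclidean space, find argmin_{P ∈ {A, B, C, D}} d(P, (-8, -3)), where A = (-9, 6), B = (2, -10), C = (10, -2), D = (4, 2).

Distances: d(A) ≈ 9.0554, d(B) ≈ 12.2066, d(C) ≈ 18.0278, d(D) = 13. Nearest: A = (-9, 6) with distance 9.0554.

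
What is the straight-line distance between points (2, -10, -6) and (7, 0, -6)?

√(Σ(x_i - y_i)²) = √((2 - 7)² + (-10 - 0)² + (-6 - (-6))²)
= √((-5)² + (-10)² + 0²) = √(25 + 100 + 0) = √125 ≈ 11.1803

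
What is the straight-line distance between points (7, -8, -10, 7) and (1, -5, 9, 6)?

√(Σ(x_i - y_i)²) = √((7 - 1)² + (-8 - (-5))² + (-10 - 9)² + (7 - 6)²)
= √(6² + (-3)² + (-19)² + 1²) = √(36 + 9 + 361 + 1) = √407 ≈ 20.1742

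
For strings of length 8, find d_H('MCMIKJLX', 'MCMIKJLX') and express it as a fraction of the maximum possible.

Differing positions: none. Hamming distance = 0. The maximum possible Hamming distance for length-8 strings is 8, so d_H/8 = 0/8 = 0.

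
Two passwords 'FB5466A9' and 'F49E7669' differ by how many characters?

Differing positions: 2, 3, 4, 5, 7. Hamming distance = 5.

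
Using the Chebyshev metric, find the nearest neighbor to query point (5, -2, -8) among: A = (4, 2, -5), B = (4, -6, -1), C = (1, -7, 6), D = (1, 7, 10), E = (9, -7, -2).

Distances: d(A) = 4, d(B) = 7, d(C) = 14, d(D) = 18, d(E) = 6. Nearest: A = (4, 2, -5) with distance 4.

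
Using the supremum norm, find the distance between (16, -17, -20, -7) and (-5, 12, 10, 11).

max(|x_i - y_i|) = max(|16 - (-5)|, |-17 - 12|, |-20 - 10|, |-7 - 11|) = max(21, 29, 30, 18) = 30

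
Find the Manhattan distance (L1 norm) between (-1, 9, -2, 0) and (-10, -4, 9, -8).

Σ|x_i - y_i| = |-1 - (-10)| + |9 - (-4)| + |-2 - 9| + |0 - (-8)| = 9 + 13 + 11 + 8 = 41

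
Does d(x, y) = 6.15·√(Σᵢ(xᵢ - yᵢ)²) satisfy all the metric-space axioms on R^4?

Yes. The L2 (Euclidean) norm induces a metric on R^4, and multiplying a metric by a positive constant 6.15 > 0 preserves all four axioms: non-negativity (6.15·||x-y|| ≥ 0), identity (6.15·||x-y|| = 0 ⟺ ||x-y|| = 0 ⟺ x = y), symmetry (||x-y|| = ||y-x||), and the triangle inequality (6.15·||x-z|| ≤ 6.15·||x-y|| + 6.15·||y-z||). So d is a metric.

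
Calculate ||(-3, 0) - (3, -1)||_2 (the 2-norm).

(Σ|x_i - y_i|^2)^(1/2) = (|-3 - 3|^2 + |0 - (-1)|^2)^(1/2)
= (6^2 + 1^2)^(1/2) = (36 + 1)^(1/2) = (37)^(1/2) ≈ 6.0828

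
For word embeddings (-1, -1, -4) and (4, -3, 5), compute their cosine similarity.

With u = (-1, -1, -4), v = (4, -3, 5):
u·v = (-1)·4 + (-1)·(-3) + (-4)·5 = (-4) + 3 + (-20) = -21.
|u| = √((-1)² + (-1)² + (-4)²) = √18, |v| = √(4² + (-3)² + 5²) = √50, so |u||v| = √(18·50) = √900 = 30.
cos θ = (u·v)/(|u||v|) = -21/30 = -0.7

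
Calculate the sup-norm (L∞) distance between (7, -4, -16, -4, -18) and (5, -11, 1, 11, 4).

max(|x_i - y_i|) = max(|7 - 5|, |-4 - (-11)|, |-16 - 1|, |-4 - 11|, |-18 - 4|) = max(2, 7, 17, 15, 22) = 22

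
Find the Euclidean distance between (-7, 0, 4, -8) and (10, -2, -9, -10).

√(Σ(x_i - y_i)²) = √((-7 - 10)² + (0 - (-2))² + (4 - (-9))² + (-8 - (-10))²)
= √((-17)² + 2² + 13² + 2²) = √(289 + 4 + 169 + 4) = √466 ≈ 21.587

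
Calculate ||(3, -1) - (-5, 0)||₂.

√(Σ(x_i - y_i)²) = √((3 - (-5))² + (-1 - 0)²)
= √(8² + (-1)²) = √(64 + 1) = √65 ≈ 8.0623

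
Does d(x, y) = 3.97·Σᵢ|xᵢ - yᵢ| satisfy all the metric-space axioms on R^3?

Yes. The L1 (Manhattan) norm induces a metric on R^3, and multiplying a metric by a positive constant 3.97 > 0 preserves all four axioms: non-negativity (3.97·||x-y|| ≥ 0), identity (3.97·||x-y|| = 0 ⟺ ||x-y|| = 0 ⟺ x = y), symmetry (||x-y|| = ||y-x||), and the triangle inequality (3.97·||x-z|| ≤ 3.97·||x-y|| + 3.97·||y-z||). So d is a metric.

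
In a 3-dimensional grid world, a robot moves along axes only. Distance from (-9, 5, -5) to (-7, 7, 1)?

Σ|x_i - y_i| = |-9 - (-7)| + |5 - 7| + |-5 - 1| = 2 + 2 + 6 = 10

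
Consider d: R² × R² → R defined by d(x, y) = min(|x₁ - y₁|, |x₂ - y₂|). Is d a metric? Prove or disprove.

No. d fails identity of indiscernibles: take x = (2, 0) and y = (2, 7). Then d(x,y) = min(|2 - 2|, |0 - 7|) = min(0, 7) = 0, yet x ≠ y.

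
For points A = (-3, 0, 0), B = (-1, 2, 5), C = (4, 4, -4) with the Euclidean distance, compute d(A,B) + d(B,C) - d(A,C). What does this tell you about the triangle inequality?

d(A,B) = √(2² + 2² + 5²) = √33 ≈ 5.7446, d(B,C) = √(5² + 2² + 9²) = √110 ≈ 10.4881, d(A,C) = √(7² + 4² + 4²) = √81 = 9.
d(A,B) + d(B,C) - d(A,C) = 5.7446 + 10.4881 - 9 = 16.2327 - 9 = 7.2327 (to 4 decimal places). This is ≥ 0, so the triangle inequality holds for these points.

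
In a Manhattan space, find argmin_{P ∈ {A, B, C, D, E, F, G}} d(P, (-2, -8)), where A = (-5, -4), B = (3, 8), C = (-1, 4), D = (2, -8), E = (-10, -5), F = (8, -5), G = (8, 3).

Distances: d(A) = 7, d(B) = 21, d(C) = 13, d(D) = 4, d(E) = 11, d(F) = 13, d(G) = 21. Nearest: D = (2, -8) with distance 4.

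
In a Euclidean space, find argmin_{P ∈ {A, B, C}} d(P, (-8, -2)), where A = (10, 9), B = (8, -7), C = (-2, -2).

Distances: d(A) ≈ 21.095, d(B) ≈ 16.7631, d(C) = 6. Nearest: C = (-2, -2) with distance 6.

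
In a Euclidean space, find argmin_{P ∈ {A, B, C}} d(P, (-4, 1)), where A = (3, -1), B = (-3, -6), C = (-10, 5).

Distances: d(A) ≈ 7.2801, d(B) ≈ 7.0711, d(C) ≈ 7.2111. Nearest: B = (-3, -6) with distance 7.0711.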